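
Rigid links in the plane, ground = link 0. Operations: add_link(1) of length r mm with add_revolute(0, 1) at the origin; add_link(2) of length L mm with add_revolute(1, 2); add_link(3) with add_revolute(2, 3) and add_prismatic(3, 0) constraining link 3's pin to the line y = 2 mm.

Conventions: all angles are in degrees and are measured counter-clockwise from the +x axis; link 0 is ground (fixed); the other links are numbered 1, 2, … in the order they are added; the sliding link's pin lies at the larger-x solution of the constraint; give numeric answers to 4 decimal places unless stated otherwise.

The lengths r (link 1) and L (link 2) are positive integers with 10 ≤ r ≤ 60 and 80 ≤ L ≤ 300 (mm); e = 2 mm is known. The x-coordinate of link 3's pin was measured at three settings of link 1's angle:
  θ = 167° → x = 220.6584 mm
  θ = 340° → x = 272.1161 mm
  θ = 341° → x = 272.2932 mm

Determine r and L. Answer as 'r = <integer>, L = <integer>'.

constraint per measurement: (x − r cos θ)² + (r sin θ − e)² = L²
subtracting the θ₁ and θ₂ equations cancels the r² and L² terms:
r = (x₁² − x₂²) / (2[(x₁cos θ₁ + e sin θ₁) − (x₂cos θ₂ + e sin θ₂)]) = 27.0000 → r = 27
L² = (x₁ − r cos θ₁)² + (r sin θ₁ − e)² = 61008.9935 → L = 247.0000 → L = 247
check at θ₃=341°: x = 272.2932 (printed 272.2932) ✓

r = 27, L = 247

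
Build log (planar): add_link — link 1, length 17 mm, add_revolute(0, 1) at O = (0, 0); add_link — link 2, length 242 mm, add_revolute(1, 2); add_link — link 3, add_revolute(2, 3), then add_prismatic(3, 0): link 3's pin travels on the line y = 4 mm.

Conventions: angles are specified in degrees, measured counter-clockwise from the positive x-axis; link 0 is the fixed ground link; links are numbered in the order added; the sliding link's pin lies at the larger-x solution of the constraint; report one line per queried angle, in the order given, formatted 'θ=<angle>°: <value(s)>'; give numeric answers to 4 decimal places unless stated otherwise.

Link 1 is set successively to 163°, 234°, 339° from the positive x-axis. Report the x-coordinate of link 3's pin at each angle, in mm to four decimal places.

geometry: r = 17 mm, L = 242 mm, e = 4 mm
θ=163°: crank pin P = (r cos θ, r sin θ) = (-16.257181, 4.970319)
θ=163°: h = r sin θ − e = 4.970319 − 4 = 0.970319
θ=163°: x = r cos θ + √(L² − h²) = -16.257181 + 241.998055 = 225.740874
θ=234°: crank pin P = (r cos θ, r sin θ) = (-9.992349, -13.753289)
θ=234°: h = r sin θ − e = -13.753289 − 4 = -17.753289
θ=234°: x = r cos θ + √(L² − h²) = -9.992349 + 241.347925 = 231.355575
θ=339°: crank pin P = (r cos θ, r sin θ) = (15.870867, -6.092255)
θ=339°: h = r sin θ − e = -6.092255 − 4 = -10.092255
θ=339°: x = r cos θ + √(L² − h²) = 15.870867 + 241.789467 = 257.660334

θ=163°: 225.7409
θ=234°: 231.3556
θ=339°: 257.6603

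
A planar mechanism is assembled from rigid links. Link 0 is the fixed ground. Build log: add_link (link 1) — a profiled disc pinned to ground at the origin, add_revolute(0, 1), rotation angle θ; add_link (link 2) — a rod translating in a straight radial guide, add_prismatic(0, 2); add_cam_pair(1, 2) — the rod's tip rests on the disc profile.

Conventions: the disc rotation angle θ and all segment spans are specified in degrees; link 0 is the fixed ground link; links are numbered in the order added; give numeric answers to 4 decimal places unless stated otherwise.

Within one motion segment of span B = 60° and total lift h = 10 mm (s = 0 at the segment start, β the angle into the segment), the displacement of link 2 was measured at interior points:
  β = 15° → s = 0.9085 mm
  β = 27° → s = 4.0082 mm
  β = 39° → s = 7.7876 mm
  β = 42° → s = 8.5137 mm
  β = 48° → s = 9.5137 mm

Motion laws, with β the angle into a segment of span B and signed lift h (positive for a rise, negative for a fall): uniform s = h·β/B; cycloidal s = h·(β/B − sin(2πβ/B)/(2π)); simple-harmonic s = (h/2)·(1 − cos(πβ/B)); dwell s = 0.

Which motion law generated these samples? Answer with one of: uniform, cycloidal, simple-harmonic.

candidates at β/B = r: uniform s = h·r (linear in β); cycloidal s = h·(r − sin(2πr)/(2π)); simple-harmonic s = (h/2)(1 − cos(πr))
β=15°: printed 0.9085 | uniform 2.5000, cycloidal 0.9085, simple-harmonic 1.4645
β=27°: printed 4.0082 | uniform 4.5000, cycloidal 4.0082, simple-harmonic 4.2178
β=39°: printed 7.7876 | uniform 6.5000, cycloidal 7.7876, simple-harmonic 7.2700
β=42°: printed 8.5137 | uniform 7.0000, cycloidal 8.5137, simple-harmonic 7.9389
β=48°: printed 9.5137 | uniform 8.0000, cycloidal 9.5137, simple-harmonic 9.0451
only one law matches every sample → cycloidal

cycloidal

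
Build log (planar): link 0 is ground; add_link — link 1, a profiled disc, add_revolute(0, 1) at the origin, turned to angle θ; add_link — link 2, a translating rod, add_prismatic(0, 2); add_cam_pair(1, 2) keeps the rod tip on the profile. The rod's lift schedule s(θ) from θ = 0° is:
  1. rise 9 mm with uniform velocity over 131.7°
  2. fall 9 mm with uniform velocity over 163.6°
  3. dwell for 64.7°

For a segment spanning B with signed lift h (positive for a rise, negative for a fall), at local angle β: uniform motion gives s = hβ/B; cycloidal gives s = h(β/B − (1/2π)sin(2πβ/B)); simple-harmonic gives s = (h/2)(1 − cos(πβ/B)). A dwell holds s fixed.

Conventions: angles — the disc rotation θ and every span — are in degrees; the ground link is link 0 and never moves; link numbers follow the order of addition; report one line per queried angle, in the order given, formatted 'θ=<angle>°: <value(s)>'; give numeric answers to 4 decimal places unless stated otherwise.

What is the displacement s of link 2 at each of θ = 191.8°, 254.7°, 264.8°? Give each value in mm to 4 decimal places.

seg 1 [0°–131.7°] uniform, h=9: full span → s += 9 → s = 9.0000
seg 2 [131.7°–295.3°] uniform, h=-9: θ=191.8° here. β=60.1, B=163.6. -9·60.1/163.6 = -3.3062 → s = 5.6938
seg 2 [131.7°–295.3°] uniform, h=-9: θ=254.7° here. β=123, B=163.6. -9·123/163.6 = -6.7665 → s = 2.2335
seg 2 [131.7°–295.3°] uniform, h=-9: θ=264.8° here. β=133.1, B=163.6. -9·133.1/163.6 = -7.3221 → s = 1.6779

θ=191.8°: 5.6938
θ=254.7°: 2.2335
θ=264.8°: 1.6779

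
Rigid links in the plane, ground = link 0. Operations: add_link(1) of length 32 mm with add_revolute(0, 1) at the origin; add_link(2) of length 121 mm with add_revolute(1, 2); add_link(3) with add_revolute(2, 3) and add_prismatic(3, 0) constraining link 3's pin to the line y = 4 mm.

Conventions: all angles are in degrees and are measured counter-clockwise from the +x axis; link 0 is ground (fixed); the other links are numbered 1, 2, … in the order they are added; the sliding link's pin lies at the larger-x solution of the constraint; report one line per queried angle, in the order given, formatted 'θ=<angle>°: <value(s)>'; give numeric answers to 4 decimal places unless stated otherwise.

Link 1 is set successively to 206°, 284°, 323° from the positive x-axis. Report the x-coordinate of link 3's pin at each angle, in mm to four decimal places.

geometry: r = 32 mm, L = 121 mm, e = 4 mm
θ=206°: crank pin P = (r cos θ, r sin θ) = (-28.761409, -14.027877)
θ=206°: h = r sin θ − e = -14.027877 − 4 = -18.027877
θ=206°: x = r cos θ + √(L² − h²) = -28.761409 + 119.649470 = 90.888060
θ=284°: crank pin P = (r cos θ, r sin θ) = (7.741501, -31.049463)
θ=284°: h = r sin θ − e = -31.049463 − 4 = -35.049463
θ=284°: x = r cos θ + √(L² − h²) = 7.741501 + 115.812500 = 123.554001
θ=323°: crank pin P = (r cos θ, r sin θ) = (25.556336, -19.258081)
θ=323°: h = r sin θ − e = -19.258081 − 4 = -23.258081
θ=323°: x = r cos θ + √(L² − h²) = 25.556336 + 118.743681 = 144.300017

θ=206°: 90.8881
θ=284°: 123.5540
θ=323°: 144.3000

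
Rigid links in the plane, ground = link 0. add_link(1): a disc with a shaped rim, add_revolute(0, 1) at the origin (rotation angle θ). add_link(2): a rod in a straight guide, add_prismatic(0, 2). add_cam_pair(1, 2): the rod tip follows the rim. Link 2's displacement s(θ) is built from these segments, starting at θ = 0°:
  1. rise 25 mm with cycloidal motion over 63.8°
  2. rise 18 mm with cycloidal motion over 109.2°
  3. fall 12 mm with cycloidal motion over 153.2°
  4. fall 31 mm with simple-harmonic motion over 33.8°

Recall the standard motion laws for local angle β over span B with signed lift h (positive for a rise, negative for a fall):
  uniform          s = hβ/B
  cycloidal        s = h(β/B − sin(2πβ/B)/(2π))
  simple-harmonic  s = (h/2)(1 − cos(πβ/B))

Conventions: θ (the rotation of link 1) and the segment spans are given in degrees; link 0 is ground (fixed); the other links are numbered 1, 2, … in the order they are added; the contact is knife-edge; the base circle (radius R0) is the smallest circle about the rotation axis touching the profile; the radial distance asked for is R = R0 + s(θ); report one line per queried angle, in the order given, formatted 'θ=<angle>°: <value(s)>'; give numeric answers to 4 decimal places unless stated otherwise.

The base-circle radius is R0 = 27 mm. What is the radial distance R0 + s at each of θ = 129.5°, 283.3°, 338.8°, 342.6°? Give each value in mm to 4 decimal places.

segment 1 (0° to 63.8°, cycloidal, h = 25) is passed completely: s = 0.0000 + (25) = 25.0000
θ = 129.5° falls in segment 2 (63.8° to 173°, cycloidal, h = 18): β = 129.5 − 63.8 = 65.7°, B = 109.2°; Δs = 18·(0.6016 − sin(2π·0.6016)/(2π)) = 12.5375; s = 25.0000 + 12.5375 = 37.5375
segment 2 (63.8° to 173°, cycloidal, h = 18) is passed completely: s = 25.0000 + (18) = 43.0000
θ = 283.3° falls in segment 3 (173° to 326.2°, cycloidal, h = -12): β = 283.3 − 173 = 110.3°, B = 153.2°; Δs = -12·(0.7200 − sin(2π·0.7200)/(2π)) = -10.5157; s = 43.0000 − 10.5157 = 32.4843
segment 3 (173° to 326.2°, cycloidal, h = -12) is passed completely: s = 43.0000 + (-12) = 31.0000
θ = 338.8° falls in segment 4 (326.2° to 360°, simple-harmonic, h = -31): β = 338.8 − 326.2 = 12.6°, B = 33.8°; Δs = -31/2·(1 − cos(π·0.3728)) = -9.4687; s = 31.0000 − 9.4687 = 21.5313
θ = 342.6° falls in segment 4 (326.2° to 360°, simple-harmonic, h = -31): β = 342.6 − 326.2 = 16.4°, B = 33.8°; Δs = -31/2·(1 − cos(π·0.4852)) = -14.7799; s = 31.0000 − 14.7799 = 16.2201
θ=129.5°: R = R0 + s = 27 + 37.5375 = 64.5375
θ=283.3°: R = R0 + s = 27 + 32.4843 = 59.4843
θ=338.8°: R = R0 + s = 27 + 21.5313 = 48.5313
θ=342.6°: R = R0 + s = 27 + 16.2201 = 43.2201

θ=129.5°: 64.5375
θ=283.3°: 59.4843
θ=338.8°: 48.5313
θ=342.6°: 43.2201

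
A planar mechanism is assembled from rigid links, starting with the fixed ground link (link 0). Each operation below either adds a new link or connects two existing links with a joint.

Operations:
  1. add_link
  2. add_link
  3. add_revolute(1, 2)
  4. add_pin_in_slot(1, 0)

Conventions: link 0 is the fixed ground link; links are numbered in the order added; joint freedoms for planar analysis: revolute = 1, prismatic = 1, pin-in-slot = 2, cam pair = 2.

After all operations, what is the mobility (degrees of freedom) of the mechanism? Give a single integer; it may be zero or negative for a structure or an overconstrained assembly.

(L,J1,J2)=(1,0,0); link0 fixed
link1: (2,0,0)
link2: (3,0,0)
R 1-2 [J1]: (3,1,0)
PS 1-0 [J2]: (3,1,1)
Grübler: 3·2 − 2·1 − 1 = 3

M = 3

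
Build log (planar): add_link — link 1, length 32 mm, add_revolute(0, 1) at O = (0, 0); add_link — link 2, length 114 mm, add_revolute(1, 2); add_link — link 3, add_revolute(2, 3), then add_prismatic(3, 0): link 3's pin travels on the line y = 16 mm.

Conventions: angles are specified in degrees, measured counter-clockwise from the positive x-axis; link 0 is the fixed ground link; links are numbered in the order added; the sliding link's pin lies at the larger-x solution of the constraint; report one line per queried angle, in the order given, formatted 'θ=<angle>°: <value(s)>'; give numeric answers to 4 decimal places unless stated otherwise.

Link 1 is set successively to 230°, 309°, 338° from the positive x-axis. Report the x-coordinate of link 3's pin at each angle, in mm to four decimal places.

geometry: r = 32 mm, L = 114 mm, e = 16 mm
θ=230°: crank pin P = (r cos θ, r sin θ) = (-20.569204, -24.513422)
θ=230°: h = r sin θ − e = -24.513422 − 16 = -40.513422
θ=230°: x = r cos θ + √(L² − h²) = -20.569204 + 106.558259 = 85.989056
θ=309°: crank pin P = (r cos θ, r sin θ) = (20.138253, -24.868671)
θ=309°: h = r sin θ − e = -24.868671 − 16 = -40.868671
θ=309°: x = r cos θ + √(L² − h²) = 20.138253 + 106.422515 = 126.560768
θ=338°: crank pin P = (r cos θ, r sin θ) = (29.669883, -11.987411)
θ=338°: h = r sin θ − e = -11.987411 − 16 = -27.987411
θ=338°: x = r cos θ + √(L² − h²) = 29.669883 + 110.511107 = 140.180991

θ=230°: 85.9891
θ=309°: 126.5608
θ=338°: 140.1810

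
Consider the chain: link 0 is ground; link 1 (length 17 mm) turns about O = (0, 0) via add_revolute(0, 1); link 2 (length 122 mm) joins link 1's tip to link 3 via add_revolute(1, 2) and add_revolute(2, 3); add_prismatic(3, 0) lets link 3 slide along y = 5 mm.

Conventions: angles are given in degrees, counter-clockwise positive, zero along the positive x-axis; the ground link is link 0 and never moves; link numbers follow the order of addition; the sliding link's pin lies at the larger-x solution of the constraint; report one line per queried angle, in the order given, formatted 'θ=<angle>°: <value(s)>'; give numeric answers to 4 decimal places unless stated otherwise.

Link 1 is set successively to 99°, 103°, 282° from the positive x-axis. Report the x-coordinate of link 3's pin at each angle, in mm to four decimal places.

geometry: r = 17 mm, L = 122 mm, e = 5 mm
θ=99°: crank pin P = (r cos θ, r sin θ) = (-2.659386, 16.790702)
θ=99°: h = r sin θ − e = 16.790702 − 5 = 11.790702
θ=99°: x = r cos θ + √(L² − h²) = -2.659386 + 121.428907 = 118.769521
θ=103°: crank pin P = (r cos θ, r sin θ) = (-3.824168, 16.564291)
θ=103°: h = r sin θ − e = 16.564291 − 5 = 11.564291
θ=103°: x = r cos θ + √(L² − h²) = -3.824168 + 121.450678 = 117.626510
θ=282°: crank pin P = (r cos θ, r sin θ) = (3.534499, -16.628509)
θ=282°: h = r sin θ − e = -16.628509 − 5 = -21.628509
θ=282°: x = r cos θ + √(L² − h²) = 3.534499 + 120.067513 = 123.602011

θ=99°: 118.7695
θ=103°: 117.6265
θ=282°: 123.6020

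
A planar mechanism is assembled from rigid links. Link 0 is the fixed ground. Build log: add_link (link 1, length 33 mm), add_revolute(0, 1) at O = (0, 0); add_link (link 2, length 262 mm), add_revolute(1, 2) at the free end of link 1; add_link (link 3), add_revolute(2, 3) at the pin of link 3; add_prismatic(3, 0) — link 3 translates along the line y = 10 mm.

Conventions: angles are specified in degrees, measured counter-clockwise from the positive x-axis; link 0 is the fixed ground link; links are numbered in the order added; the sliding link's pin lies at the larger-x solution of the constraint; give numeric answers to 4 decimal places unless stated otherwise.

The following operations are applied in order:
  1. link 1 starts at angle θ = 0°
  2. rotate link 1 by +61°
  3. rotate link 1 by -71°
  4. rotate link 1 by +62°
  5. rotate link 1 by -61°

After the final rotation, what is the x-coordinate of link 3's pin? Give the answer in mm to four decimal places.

geometry: r = 33 mm, L = 262 mm, e = 10 mm; θ starts at 0°
rotate link 1 by +61°: θ ← 0° +61° = 61°
rotate link 1 by -71°: θ ← 61° -71° = -10°
rotate link 1 by +62°: θ ← -10° +62° = 52°
rotate link 1 by -61°: θ ← 52° -61° = -9°
crank pin P = (r cos θ, r sin θ) = (32.593715, -5.162337)
h = r sin θ − e = -5.162337 − 10 = -15.162337
x = r cos θ + √(L² − h²) = 32.593715 + 261.560898 = 294.154614

294.1546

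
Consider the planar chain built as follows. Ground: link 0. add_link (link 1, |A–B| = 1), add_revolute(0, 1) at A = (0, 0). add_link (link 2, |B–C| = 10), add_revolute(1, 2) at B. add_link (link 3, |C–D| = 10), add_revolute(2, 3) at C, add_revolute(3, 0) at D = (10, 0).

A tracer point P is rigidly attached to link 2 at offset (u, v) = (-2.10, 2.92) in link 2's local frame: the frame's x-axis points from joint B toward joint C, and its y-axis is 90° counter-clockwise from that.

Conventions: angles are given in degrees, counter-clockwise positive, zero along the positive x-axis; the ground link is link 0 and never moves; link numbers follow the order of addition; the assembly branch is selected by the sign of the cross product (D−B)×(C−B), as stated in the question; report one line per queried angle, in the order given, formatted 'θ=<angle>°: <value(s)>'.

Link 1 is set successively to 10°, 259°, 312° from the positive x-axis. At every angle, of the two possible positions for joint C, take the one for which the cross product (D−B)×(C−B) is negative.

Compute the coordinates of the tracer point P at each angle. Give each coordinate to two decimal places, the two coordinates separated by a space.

A=(0,0), D=(10.00,0)
θ=10°: B = A + 1.00·(cos10°, sin10°) = (0.9848, 0.1736)
θ=10°: |BD| = 9.0169
θ=10°: circle(B,10.00) ∩ circle(D,10.00): a=4.5084, h=8.9260
θ=10°:   candidates: C₊=(5.6643,9.0112) cross=80.485; C₋=(5.3205,-8.8376) cross=-80.485
θ=10°:   branch - wants cross < 0 → take C=(5.3205,-8.8376) (cross=-80.485)
θ=10°: ex = (C−B)/|BC| = (0.4336,-0.9011); ey = (0.9011,0.4336)
θ=10°: P = B + -2.10·ex + 2.92·ey = (2.7056,3.3320)
θ=259°: B = A + 1.00·(cos259°, sin259°) = (-0.1908, -0.9816)
θ=259°: |BD| = 10.2380
θ=259°: circle(B,10.00) ∩ circle(D,10.00): a=5.1190, h=8.5905
θ=259°:   candidates: C₊=(4.0809,8.0601) cross=87.949; C₋=(5.7283,-9.0417) cross=-87.949
θ=259°:   branch - wants cross < 0 → take C=(5.7283,-9.0417) (cross=-87.949)
θ=259°: ex = (C−B)/|BC| = (0.5919,-0.8060); ey = (0.8060,0.5919)
θ=259°: P = B + -2.10·ex + 2.92·ey = (0.9197,2.4394)
θ=312°: B = A + 1.00·(cos312°, sin312°) = (0.6691, -0.7431)
θ=312°: |BD| = 9.3604
θ=312°: circle(B,10.00) ∩ circle(D,10.00): a=4.6802, h=8.8372
θ=312°:   candidates: C₊=(4.6330,8.4377) cross=82.720; C₋=(6.0362,-9.1809) cross=-82.720
θ=312°:   branch - wants cross < 0 → take C=(6.0362,-9.1809) (cross=-82.720)
θ=312°: ex = (C−B)/|BC| = (0.5367,-0.8438); ey = (0.8438,0.5367)
θ=312°: P = B + -2.10·ex + 2.92·ey = (2.0059,2.5959)

θ=10°: 2.71 3.33
θ=259°: 0.92 2.44
θ=312°: 2.01 2.60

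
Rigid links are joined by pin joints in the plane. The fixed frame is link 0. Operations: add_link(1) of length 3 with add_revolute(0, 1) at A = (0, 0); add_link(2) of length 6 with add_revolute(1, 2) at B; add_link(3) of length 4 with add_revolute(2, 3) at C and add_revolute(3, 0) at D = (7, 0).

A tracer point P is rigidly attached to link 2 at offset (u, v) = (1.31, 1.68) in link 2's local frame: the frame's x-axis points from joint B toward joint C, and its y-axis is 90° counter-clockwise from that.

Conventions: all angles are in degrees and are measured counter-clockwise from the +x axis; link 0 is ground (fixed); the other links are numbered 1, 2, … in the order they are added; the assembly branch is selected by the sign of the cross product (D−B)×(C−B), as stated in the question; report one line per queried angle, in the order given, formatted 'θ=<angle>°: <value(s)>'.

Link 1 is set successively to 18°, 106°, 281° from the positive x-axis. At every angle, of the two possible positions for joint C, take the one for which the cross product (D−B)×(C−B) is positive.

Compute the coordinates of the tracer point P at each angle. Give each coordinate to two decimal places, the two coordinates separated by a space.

A=(0,0), D=(7.00,0)
θ=18°: B = A + 3.00·(cos18°, sin18°) = (2.8532, 0.9271)
θ=18°: |BD| = 4.2492
θ=18°: circle(B,6.00) ∩ circle(D,4.00): a=4.4780, h=3.9935
θ=18°:   candidates: C₊=(8.0945,3.8473) cross=16.969; C₋=(6.3520,-3.9472) cross=-16.969
θ=18°:   branch + wants cross > 0 → take C=(8.0945,3.8473) (cross=16.969)
θ=18°: ex = (C−B)/|BC| = (0.8736,0.4867); ey = (-0.4867,0.8736)
θ=18°: P = B + 1.31·ex + 1.68·ey = (3.1799,3.0322)
θ=106°: B = A + 3.00·(cos106°, sin106°) = (-0.8269, 2.8838)
θ=106°: |BD| = 8.3413
θ=106°: circle(B,6.00) ∩ circle(D,4.00): a=5.3695, h=2.6774
θ=106°:   candidates: C₊=(5.1371,3.5397) cross=22.333; C₋=(3.2858,-1.4849) cross=-22.333
θ=106°:   branch + wants cross > 0 → take C=(5.1371,3.5397) (cross=22.333)
θ=106°: ex = (C−B)/|BC| = (0.9940,0.1093); ey = (-0.1093,0.9940)
θ=106°: P = B + 1.31·ex + 1.68·ey = (0.2916,4.6969)
θ=281°: B = A + 3.00·(cos281°, sin281°) = (0.5724, -2.9449)
θ=281°: |BD| = 7.0701
θ=281°: circle(B,6.00) ∩ circle(D,4.00): a=4.9495, h=3.3916
θ=281°:   candidates: C₊=(3.6594,2.2001) cross=23.979; C₋=(6.4848,-3.9667) cross=-23.979
θ=281°:   branch + wants cross > 0 → take C=(3.6594,2.2001) (cross=23.979)
θ=281°: ex = (C−B)/|BC| = (0.5145,0.8575); ey = (-0.8575,0.5145)
θ=281°: P = B + 1.31·ex + 1.68·ey = (-0.1942,-0.9572)

θ=18°: 3.18 3.03
θ=106°: 0.29 4.70
θ=281°: -0.19 -0.96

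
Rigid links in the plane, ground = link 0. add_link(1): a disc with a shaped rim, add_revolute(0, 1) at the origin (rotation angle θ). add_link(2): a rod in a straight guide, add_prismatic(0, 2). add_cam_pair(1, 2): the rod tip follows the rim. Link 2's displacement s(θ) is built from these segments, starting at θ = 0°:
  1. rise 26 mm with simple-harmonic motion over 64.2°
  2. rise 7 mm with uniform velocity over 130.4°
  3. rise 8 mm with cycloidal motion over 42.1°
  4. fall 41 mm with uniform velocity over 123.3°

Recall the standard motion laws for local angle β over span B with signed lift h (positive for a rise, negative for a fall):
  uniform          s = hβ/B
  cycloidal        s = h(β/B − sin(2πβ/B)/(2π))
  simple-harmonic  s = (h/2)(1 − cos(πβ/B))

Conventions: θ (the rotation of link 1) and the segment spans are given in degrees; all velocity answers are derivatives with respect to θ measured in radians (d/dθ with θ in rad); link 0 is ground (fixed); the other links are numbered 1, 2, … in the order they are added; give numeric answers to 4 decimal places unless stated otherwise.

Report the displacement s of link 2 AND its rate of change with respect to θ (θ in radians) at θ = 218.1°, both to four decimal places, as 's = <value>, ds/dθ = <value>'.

segment 1 (0° to 64.2°, simple-harmonic, h = 26) is passed completely: s = 0.0000 + (26) = 26.0000
segment 2 (64.2° to 194.6°, uniform, h = 7) is passed completely: s = 26.0000 + (7) = 33.0000
θ = 218.1° falls in segment 3 (194.6° to 236.7°, cycloidal, h = 8): β = 218.1 − 194.6 = 23.5°, B = 42.1°; Δs = 8·(0.5582 − sin(2π·0.5582)/(2π)) = 4.9208; s = 33.0000 + 4.9208 = 37.9208
velocity in seg [194.6°–236.7°] (cycloidal), θ in radians: β = 23.5° = 0.4102 rad, B = 42.1° = 0.7348 rad; ds/dθ = (h/B)(1 − cos(2πβ/B)) = (8/0.7348)(1 − cos(2π·0.5582)) = 21.055364 mm/rad

s = 37.9208, ds/dθ = 21.0554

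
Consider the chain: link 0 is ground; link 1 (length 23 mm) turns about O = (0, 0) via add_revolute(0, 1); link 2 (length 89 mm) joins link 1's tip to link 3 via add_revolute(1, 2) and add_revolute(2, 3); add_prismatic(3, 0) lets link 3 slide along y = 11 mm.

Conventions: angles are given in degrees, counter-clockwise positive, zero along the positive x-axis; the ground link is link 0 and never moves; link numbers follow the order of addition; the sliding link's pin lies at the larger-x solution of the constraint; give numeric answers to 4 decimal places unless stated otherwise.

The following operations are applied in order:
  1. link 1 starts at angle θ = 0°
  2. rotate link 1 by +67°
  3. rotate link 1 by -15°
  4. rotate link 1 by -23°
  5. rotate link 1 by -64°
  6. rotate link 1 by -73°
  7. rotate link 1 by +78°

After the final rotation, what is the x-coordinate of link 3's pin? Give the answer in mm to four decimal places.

geometry: r = 23 mm, L = 89 mm, e = 11 mm; θ starts at 0°
rotate link 1 by +67°: θ ← 0° +67° = 67°
rotate link 1 by -15°: θ ← 67° -15° = 52°
rotate link 1 by -23°: θ ← 52° -23° = 29°
rotate link 1 by -64°: θ ← 29° -64° = -35°
rotate link 1 by -73°: θ ← -35° -73° = -108°
rotate link 1 by +78°: θ ← -108° +78° = -30°
crank pin P = (r cos θ, r sin θ) = (19.918584, -11.500000)
h = r sin θ − e = -11.500000 − 11 = -22.500000
x = r cos θ + √(L² − h²) = 19.918584 + 86.108943 = 106.027527

106.0275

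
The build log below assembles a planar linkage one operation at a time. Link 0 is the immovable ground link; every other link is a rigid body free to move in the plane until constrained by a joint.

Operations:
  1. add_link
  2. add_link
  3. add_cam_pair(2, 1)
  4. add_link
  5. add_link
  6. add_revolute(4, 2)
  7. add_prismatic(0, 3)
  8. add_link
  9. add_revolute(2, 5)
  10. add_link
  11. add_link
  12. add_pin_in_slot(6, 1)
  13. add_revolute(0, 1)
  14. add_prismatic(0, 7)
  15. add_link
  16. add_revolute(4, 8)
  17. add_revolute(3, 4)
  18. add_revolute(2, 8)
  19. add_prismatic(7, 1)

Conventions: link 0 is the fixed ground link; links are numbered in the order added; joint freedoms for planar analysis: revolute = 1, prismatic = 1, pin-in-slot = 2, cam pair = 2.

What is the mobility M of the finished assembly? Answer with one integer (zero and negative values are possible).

L=1 J1=0 J2=0
add link → L=2 J1=0 J2=0
add link → L=3 J1=0 J2=0
C@2,1 dof=2 J2 → L=3 J1=0 J2=1
add link → L=4 J1=0 J2=1
add link → L=5 J1=0 J2=1
R@4,2 dof=1 J1 → L=5 J1=1 J2=1
P@0,3 dof=1 J1 → L=5 J1=2 J2=1
add link → L=6 J1=2 J2=1
R@2,5 dof=1 J1 → L=6 J1=3 J2=1
add link → L=7 J1=3 J2=1
add link → L=8 J1=3 J2=1
PS@6,1 dof=2 J2 → L=8 J1=3 J2=2
R@0,1 dof=1 J1 → L=8 J1=4 J2=2
P@0,7 dof=1 J1 → L=8 J1=5 J2=2
add link → L=9 J1=5 J2=2
R@4,8 dof=1 J1 → L=9 J1=6 J2=2
R@3,4 dof=1 J1 → L=9 J1=7 J2=2
R@2,8 dof=1 J1 → L=9 J1=8 J2=2
P@7,1 dof=1 J1 → L=9 J1=9 J2=2
M=3(L−1)−2J1−J2=3·8−2·9−2=4

M = 4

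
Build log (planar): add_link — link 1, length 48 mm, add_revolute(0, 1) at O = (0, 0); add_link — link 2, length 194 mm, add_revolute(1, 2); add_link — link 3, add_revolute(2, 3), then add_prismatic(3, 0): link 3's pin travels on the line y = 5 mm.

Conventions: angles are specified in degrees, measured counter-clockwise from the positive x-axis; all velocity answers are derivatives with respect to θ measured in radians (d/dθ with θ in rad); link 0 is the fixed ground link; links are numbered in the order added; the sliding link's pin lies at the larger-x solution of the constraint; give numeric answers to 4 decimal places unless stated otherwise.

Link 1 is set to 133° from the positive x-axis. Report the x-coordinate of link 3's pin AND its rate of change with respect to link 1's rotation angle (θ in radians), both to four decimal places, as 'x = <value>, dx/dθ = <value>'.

geometry: r = 48 mm, L = 194 mm, e = 5 mm
crank pin P = (r cos θ, r sin θ) = (-32.735921, 35.104978)
h = r sin θ − e = 35.104978 − 5 = 30.104978
x = r cos θ + √(L² − h²) = -32.735921 + 191.649916 = 158.913995
dx/dθ = −r sin θ − h·r cos θ/√(L² − h²) (θ in radians; h = 30.104978) = -29.962715

x = 158.9140, dx/dθ = -29.9627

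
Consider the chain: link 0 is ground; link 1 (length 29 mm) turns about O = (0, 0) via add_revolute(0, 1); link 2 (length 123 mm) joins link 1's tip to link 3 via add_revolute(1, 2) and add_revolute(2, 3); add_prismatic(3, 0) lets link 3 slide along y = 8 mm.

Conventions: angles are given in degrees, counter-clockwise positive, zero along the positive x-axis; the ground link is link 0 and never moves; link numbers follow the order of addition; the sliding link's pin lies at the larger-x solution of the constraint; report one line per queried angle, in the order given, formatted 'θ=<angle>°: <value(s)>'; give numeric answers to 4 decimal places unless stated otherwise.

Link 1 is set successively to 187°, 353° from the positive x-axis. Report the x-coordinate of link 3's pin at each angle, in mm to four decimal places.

geometry: r = 29 mm, L = 123 mm, e = 8 mm
θ=187°: crank pin P = (r cos θ, r sin θ) = (-28.783838, -3.534211)
θ=187°: h = r sin θ − e = -3.534211 − 8 = -11.534211
θ=187°: x = r cos θ + √(L² − h²) = -28.783838 + 122.458001 = 93.674162
θ=353°: crank pin P = (r cos θ, r sin θ) = (28.783838, -3.534211)
θ=353°: h = r sin θ − e = -3.534211 − 8 = -11.534211
θ=353°: x = r cos θ + √(L² − h²) = 28.783838 + 122.458001 = 151.241839

θ=187°: 93.6742
θ=353°: 151.2418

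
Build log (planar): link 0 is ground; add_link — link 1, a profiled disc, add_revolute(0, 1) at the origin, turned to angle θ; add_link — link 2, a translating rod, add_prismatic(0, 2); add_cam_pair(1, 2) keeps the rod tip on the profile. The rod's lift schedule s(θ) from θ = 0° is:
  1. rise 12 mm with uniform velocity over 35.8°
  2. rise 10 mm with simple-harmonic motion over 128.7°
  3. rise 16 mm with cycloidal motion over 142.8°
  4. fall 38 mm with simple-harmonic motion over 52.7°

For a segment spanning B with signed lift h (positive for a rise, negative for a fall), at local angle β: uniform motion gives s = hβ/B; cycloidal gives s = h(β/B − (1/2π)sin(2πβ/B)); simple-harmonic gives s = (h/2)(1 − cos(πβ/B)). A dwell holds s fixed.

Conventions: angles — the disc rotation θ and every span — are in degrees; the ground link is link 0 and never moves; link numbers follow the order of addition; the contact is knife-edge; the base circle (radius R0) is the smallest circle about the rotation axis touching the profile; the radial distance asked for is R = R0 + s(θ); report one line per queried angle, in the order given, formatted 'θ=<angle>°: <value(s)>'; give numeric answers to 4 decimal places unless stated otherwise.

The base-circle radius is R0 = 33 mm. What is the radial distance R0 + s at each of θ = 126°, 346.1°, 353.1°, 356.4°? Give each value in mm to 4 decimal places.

seg 1 [0°–35.8°] uniform, h=12: full span → s += 12 → s = 12.0000
seg 2 [35.8°–164.5°] simple-harmonic, h=10: θ=126° here. β=90.2, B=128.7. 10/2·(1 − cos(π·0.7009)) = 7.9498 → s = 19.9498
seg 2 [35.8°–164.5°] simple-harmonic, h=10: full span → s += 10 → s = 22.0000
seg 3 [164.5°–307.3°] cycloidal, h=16: full span → s += 16 → s = 38.0000
seg 4 [307.3°–360°] simple-harmonic, h=-38: θ=346.1° here. β=38.8, B=52.7. -38/2·(1 − cos(π·0.7362)) = -31.8420 → s = 6.1580
seg 4 [307.3°–360°] simple-harmonic, h=-38: θ=353.1° here. β=45.8, B=52.7. -38/2·(1 − cos(π·0.8691)) = -36.4152 → s = 1.5848
seg 4 [307.3°–360°] simple-harmonic, h=-38: θ=356.4° here. β=49.1, B=52.7. -38/2·(1 − cos(π·0.9317)) = -37.5641 → s = 0.4359
θ=126°: R = R0 + s = 33 + 19.9498 = 52.9498
θ=346.1°: R = R0 + s = 33 + 6.1580 = 39.1580
θ=353.1°: R = R0 + s = 33 + 1.5848 = 34.5848
θ=356.4°: R = R0 + s = 33 + 0.4359 = 33.4359

θ=126°: 52.9498
θ=346.1°: 39.1580
θ=353.1°: 34.5848
θ=356.4°: 33.4359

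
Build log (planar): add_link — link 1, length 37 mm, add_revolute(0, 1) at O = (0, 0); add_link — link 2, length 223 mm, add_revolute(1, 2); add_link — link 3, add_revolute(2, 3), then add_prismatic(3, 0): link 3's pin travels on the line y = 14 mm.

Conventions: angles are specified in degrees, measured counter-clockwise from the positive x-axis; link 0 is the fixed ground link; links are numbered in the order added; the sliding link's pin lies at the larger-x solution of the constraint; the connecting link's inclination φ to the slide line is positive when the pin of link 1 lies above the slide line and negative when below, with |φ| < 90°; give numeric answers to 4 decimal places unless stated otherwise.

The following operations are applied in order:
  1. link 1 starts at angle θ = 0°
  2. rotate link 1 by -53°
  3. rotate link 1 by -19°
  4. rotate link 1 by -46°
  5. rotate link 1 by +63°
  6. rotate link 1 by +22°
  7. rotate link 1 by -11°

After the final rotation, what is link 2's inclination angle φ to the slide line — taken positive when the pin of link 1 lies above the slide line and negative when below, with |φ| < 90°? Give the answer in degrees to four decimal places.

geometry: r = 37 mm, L = 223 mm, e = 14 mm; θ starts at 0°
rotate link 1 by -53°: θ ← 0° -53° = -53°
rotate link 1 by -19°: θ ← -53° -19° = -72°
rotate link 1 by -46°: θ ← -72° -46° = -118°
rotate link 1 by +63°: θ ← -118° +63° = -55°
rotate link 1 by +22°: θ ← -55° +22° = -33°
rotate link 1 by -11°: θ ← -33° -11° = -44°
h = r sin θ − e = -25.702360 − 14 = -39.702360
sin φ = h / L = -39.702360 / 223 = -0.17803749
φ = arcsin(-0.17803749) = -10.255470°

-10.2555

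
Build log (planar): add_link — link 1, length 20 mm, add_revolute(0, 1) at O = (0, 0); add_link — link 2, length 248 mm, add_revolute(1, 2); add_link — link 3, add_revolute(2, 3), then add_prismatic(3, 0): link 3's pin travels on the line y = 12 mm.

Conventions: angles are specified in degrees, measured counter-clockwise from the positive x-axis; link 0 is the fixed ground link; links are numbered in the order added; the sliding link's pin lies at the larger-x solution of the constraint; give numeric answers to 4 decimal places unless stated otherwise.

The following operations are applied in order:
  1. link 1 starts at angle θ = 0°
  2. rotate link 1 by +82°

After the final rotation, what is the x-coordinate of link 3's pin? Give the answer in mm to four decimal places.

geometry: r = 20 mm, L = 248 mm, e = 12 mm; θ starts at 0°
rotate link 1 by +82°: θ ← 0° +82° = 82°
crank pin P = (r cos θ, r sin θ) = (2.783462, 19.805361)
h = r sin θ − e = 19.805361 − 12 = 7.805361
x = r cos θ + √(L² − h²) = 2.783462 + 247.877140 = 250.660602

250.6606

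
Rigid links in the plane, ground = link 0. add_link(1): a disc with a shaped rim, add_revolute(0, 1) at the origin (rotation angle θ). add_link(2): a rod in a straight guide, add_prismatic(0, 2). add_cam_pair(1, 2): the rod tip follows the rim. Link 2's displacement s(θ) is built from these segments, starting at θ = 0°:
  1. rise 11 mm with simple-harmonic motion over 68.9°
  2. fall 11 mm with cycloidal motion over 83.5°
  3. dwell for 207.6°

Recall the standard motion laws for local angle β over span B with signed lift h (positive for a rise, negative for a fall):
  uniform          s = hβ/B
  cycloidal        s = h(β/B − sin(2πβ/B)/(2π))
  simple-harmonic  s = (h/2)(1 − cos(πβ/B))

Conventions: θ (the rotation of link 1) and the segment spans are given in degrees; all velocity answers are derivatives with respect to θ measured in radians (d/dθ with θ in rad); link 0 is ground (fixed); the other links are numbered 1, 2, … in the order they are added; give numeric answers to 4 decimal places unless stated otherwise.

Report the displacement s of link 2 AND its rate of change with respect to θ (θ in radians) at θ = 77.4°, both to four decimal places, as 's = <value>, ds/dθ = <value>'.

segment 1 (0° to 68.9°, simple-harmonic, h = 11) is passed completely: s = 0.0000 + (11) = 11.0000
θ = 77.4° falls in segment 2 (68.9° to 152.4°, cycloidal, h = -11): β = 77.4 − 68.9 = 8.5°, B = 83.5°; Δs = -11·(0.1018 − sin(2π·0.1018)/(2π)) = -0.0748; s = 11.0000 − 0.0748 = 10.9252
velocity in seg [68.9°–152.4°] (cycloidal), θ in radians: β = 8.5° = 0.1484 rad, B = 83.5° = 1.4573 rad; ds/dθ = (h/B)(1 − cos(2πβ/B)) = ((-11)/1.4573)(1 − cos(2π·0.1018)) = -1.491994 mm/rad

s = 10.9252, ds/dθ = -1.4920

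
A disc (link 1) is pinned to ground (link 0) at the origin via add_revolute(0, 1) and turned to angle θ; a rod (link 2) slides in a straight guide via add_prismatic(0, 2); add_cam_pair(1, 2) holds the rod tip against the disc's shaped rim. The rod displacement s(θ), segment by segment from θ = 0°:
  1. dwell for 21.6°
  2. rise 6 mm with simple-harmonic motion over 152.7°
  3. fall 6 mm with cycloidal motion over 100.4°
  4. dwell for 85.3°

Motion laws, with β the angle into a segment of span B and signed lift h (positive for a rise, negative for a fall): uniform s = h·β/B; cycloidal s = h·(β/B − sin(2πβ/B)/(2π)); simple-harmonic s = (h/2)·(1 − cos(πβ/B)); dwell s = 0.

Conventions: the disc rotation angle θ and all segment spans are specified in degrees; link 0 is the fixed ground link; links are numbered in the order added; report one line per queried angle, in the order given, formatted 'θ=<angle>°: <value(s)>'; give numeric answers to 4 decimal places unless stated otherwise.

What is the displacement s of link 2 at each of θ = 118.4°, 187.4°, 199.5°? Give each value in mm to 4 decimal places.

segment 1 (0° to 21.6°, dwell): s unchanged at 0.0000
θ = 118.4° falls in segment 2 (21.6° to 174.3°, simple-harmonic, h = 6): β = 118.4 − 21.6 = 96.8°, B = 152.7°; Δs = 6/2·(1 − cos(π·0.6339)) = 4.2253; s = 0.0000 + 4.2253 = 4.2253
segment 2 (21.6° to 174.3°, simple-harmonic, h = 6) is passed completely: s = 0.0000 + (6) = 6.0000
θ = 187.4° falls in segment 3 (174.3° to 274.7°, cycloidal, h = -6): β = 187.4 − 174.3 = 13.1°, B = 100.4°; Δs = -6·(0.1305 − sin(2π·0.1305)/(2π)) = -0.0848; s = 6.0000 − 0.0848 = 5.9152
θ = 199.5° falls in segment 3 (174.3° to 274.7°, cycloidal, h = -6): β = 199.5 − 174.3 = 25.2°, B = 100.4°; Δs = -6·(0.2510 − sin(2π·0.2510)/(2π)) = -0.5511; s = 6.0000 − 0.5511 = 5.4489

θ=118.4°: 4.2253
θ=187.4°: 5.9152
θ=199.5°: 5.4489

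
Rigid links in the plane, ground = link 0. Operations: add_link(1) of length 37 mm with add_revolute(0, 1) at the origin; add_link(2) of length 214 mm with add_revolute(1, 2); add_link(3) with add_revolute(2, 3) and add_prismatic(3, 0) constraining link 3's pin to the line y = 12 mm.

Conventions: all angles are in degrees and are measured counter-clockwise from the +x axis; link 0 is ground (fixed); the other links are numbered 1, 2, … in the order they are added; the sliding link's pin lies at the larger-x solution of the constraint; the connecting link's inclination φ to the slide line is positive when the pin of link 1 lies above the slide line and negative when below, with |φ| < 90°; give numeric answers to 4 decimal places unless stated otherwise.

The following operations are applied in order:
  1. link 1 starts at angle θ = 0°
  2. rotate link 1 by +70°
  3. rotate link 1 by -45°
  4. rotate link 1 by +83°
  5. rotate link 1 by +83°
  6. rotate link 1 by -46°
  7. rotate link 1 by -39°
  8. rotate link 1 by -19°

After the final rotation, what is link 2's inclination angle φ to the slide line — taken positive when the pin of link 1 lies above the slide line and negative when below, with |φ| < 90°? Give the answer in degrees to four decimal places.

geometry: r = 37 mm, L = 214 mm, e = 12 mm; θ starts at 0°
rotate link 1 by +70°: θ ← 0° +70° = 70°
rotate link 1 by -45°: θ ← 70° -45° = 25°
rotate link 1 by +83°: θ ← 25° +83° = 108°
rotate link 1 by +83°: θ ← 108° +83° = 191°
rotate link 1 by -46°: θ ← 191° -46° = 145°
rotate link 1 by -39°: θ ← 145° -39° = 106°
rotate link 1 by -19°: θ ← 106° -19° = 87°
h = r sin θ − e = 36.949293 − 12 = 24.949293
sin φ = h / L = 24.949293 / 214 = 0.11658548
φ = arcsin(0.11658548) = 6.695082°

6.6951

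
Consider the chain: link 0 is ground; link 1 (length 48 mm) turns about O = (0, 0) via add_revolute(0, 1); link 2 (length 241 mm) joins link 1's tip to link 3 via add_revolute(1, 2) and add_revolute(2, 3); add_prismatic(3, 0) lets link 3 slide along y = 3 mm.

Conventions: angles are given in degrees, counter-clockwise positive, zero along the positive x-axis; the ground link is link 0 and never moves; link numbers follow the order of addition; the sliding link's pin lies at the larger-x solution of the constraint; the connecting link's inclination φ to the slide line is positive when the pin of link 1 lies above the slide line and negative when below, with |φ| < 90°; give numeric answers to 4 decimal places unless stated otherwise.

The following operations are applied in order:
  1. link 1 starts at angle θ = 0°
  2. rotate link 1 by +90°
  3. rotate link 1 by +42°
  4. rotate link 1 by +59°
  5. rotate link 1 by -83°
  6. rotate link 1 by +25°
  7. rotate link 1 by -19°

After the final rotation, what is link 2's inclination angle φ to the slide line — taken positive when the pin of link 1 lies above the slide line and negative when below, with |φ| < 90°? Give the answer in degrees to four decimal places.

geometry: r = 48 mm, L = 241 mm, e = 3 mm; θ starts at 0°
rotate link 1 by +90°: θ ← 0° +90° = 90°
rotate link 1 by +42°: θ ← 90° +42° = 132°
rotate link 1 by +59°: θ ← 132° +59° = 191°
rotate link 1 by -83°: θ ← 191° -83° = 108°
rotate link 1 by +25°: θ ← 108° +25° = 133°
rotate link 1 by -19°: θ ← 133° -19° = 114°
h = r sin θ − e = 43.850182 − 3 = 40.850182
sin φ = h / L = 40.850182 / 241 = 0.16950283
φ = arcsin(0.16950283) = 9.758914°

9.7589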